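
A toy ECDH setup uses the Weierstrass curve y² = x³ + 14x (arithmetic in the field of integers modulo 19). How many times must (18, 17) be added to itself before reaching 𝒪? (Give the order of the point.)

10

2P: tangent at (18, 17): λ = (3·18² + 14)/(2·17) ≡ 17/15. 15⁻¹ ≡ 14 (mod 19) since 15·14 = 210 ≡ 1, so λ ≡ 17·14 ≡ 10.
  x = λ² - 18 - 18 = 100 - 36 ≡ 7; y = λ·(18 - 7) - 17 ≡ 17. → (7, 17)
3P: (7, 17) + (18, 17). λ = (17 - 17)/(18 - 7) ≡ 0/11 mod 19. 11⁻¹ ≡ 7 (mod 19) since 11·7 = 77 ≡ 1, so λ ≡ 0.
  x = λ² - 7 - 18 = 0 - 25 ≡ 13; y = λ·(7 - 13) - 17 ≡ 2. → (13, 2)
4P: (13, 2) + (18, 17). λ = (17 - 2)/(18 - 13) ≡ 15/5 mod 19. 5⁻¹ ≡ 4 (mod 19), so λ ≡ 3.
  x = λ² - 13 - 18 = 9 - 31 ≡ 16; y = λ·(13 - 16) - 2 ≡ 8. → (16, 8)
5P: (16, 8) + (18, 17). λ = (17 - 8)/(18 - 16) ≡ 9/2 mod 19. 2⁻¹ ≡ 10 (mod 19), so λ ≡ 14.
  x = λ² - 16 - 18 = 196 - 34 ≡ 10; y = λ·(16 - 10) - 8 ≡ 0. → (10, 0)
6P: (10, 0) + (18, 17). λ = (17 - 0)/(18 - 10) ≡ 17/8 mod 19. 8⁻¹ ≡ 12 (mod 19) since 8·12 = 96 ≡ 1, so λ ≡ 14.
  x = λ² - 10 - 18 = 196 - 28 ≡ 16; y = λ·(10 - 16) - 0 ≡ 11. → (16, 11)
7P: (16, 11) + (18, 17). λ = (17 - 11)/(18 - 16) ≡ 6/2 mod 19. 2⁻¹ ≡ 10 (mod 19) since 2·10 = 20 ≡ 1, so λ ≡ 3.
  x = λ² - 16 - 18 = 9 - 34 ≡ 13; y = λ·(16 - 13) - 11 ≡ 17. → (13, 17)
8P: (13, 17) + (18, 17). λ = (17 - 17)/(18 - 13) ≡ 0/5 mod 19. 5⁻¹ ≡ 4 (mod 19) since 5·4 = 20 ≡ 1, so λ ≡ 0.
  x = λ² - 13 - 18 = 0 - 31 ≡ 7; y = λ·(13 - 7) - 17 ≡ 2. → (7, 2)
9P: (7, 2) + (18, 17). λ = (17 - 2)/(18 - 7) ≡ 15/11 mod 19. 11⁻¹ ≡ 7 (mod 19), so λ ≡ 10.
  x = λ² - 7 - 18 = 100 - 25 ≡ 18; y = λ·(7 - 18) - 2 ≡ 2. → (18, 2)
10P: (18, 2) + (18, 17): same x and y₁ ≡ -y₂, so the sum is 𝒪.
10P = 𝒪, so the order is 10.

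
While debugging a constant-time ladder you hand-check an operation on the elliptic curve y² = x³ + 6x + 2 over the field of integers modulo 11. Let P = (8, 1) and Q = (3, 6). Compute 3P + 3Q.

(8, 1)

First 3P:
Repeated addition: build up to 3P.
2P: tangent at (8, 1): λ = (3·8² + 6)/(2·1) ≡ 0/2. 2⁻¹ ≡ 6 (mod 11) since 2·6 = 12 ≡ 1, so λ ≡ 0·6 ≡ 0.
  x = λ² - 8 - 8 = 0 - 16 ≡ 6; y = λ·(8 - 6) - 1 ≡ 10. → (6, 10)
3P: (6, 10) + (8, 1). λ = (1 - 10)/(8 - 6) ≡ 2/2 mod 11. 2⁻¹ ≡ 6 (mod 11), so λ ≡ 1.
  x = λ² - 6 - 8 = 1 - 14 ≡ 9; y = λ·(6 - 9) - 10 ≡ 9. → (9, 9)
3P = (9, 9).
Next 3Q:
Repeated addition: build up to 3Q.
2Q: tangent at (3, 6): λ = (3·3² + 6)/(2·6) ≡ 0/1. 1⁻¹ ≡ 1 (mod 11) since 1·1 = 1 ≡ 1, so λ ≡ 0·1 ≡ 0.
  x = λ² - 3 - 3 = 0 - 6 ≡ 5; y = λ·(3 - 5) - 6 ≡ 5. → (5, 5)
3Q: (5, 5) + (3, 6). λ = (6 - 5)/(3 - 5) ≡ 1/9 mod 11. 9⁻¹ ≡ 5 (mod 11), so λ ≡ 5.
  x = λ² - 5 - 3 = 25 - 8 ≡ 6; y = λ·(5 - 6) - 5 ≡ 1. → (6, 1)
3Q = (6, 1).
Finally 3P + 3Q:
(9, 9) + (6, 1). λ = (1 - 9)/(6 - 9) ≡ 3/8 mod 11. 8⁻¹ ≡ 7 (mod 11), so λ ≡ 10.
  x = λ² - 9 - 6 = 100 - 15 ≡ 8; y = λ·(9 - 8) - 9 ≡ 1. → (8, 1)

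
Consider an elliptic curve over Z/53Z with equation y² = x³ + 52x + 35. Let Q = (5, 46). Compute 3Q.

Repeated addition: build up to 3Q.
2Q: tangent at (5, 46): λ = (3·5² + 52)/(2·46) ≡ 21/39. 39⁻¹ ≡ 34 (mod 53), so λ ≡ 21·34 ≡ 25.
  x = λ² - 5 - 5 = 625 - 10 ≡ 32; y = λ·(5 - 32) - 46 ≡ 21. → (32, 21)
3Q: (32, 21) + (5, 46). λ = (46 - 21)/(5 - 32) ≡ 25/26 mod 53. 26⁻¹ ≡ 51 (mod 53) since 26·51 = 1326 ≡ 1, so λ ≡ 3.
  x = λ² - 32 - 5 = 9 - 37 ≡ 25; y = λ·(32 - 25) - 21 ≡ 0. → (25, 0)

(25, 0)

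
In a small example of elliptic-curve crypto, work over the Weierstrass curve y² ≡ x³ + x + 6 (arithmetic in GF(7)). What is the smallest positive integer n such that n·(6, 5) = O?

11

2P: tangent at (6, 5): λ = (3·6² + 1)/(2·5) ≡ 4/3. 3⁻¹ ≡ 5 (mod 7), so λ ≡ 4·5 ≡ 6.
  x = λ² - 6 - 6 = 36 - 12 ≡ 3; y = λ·(6 - 3) - 5 ≡ 6. → (3, 6)
3P: (3, 6) + (6, 5). λ = (5 - 6)/(6 - 3) ≡ 6/3 mod 7. 3⁻¹ ≡ 5 (mod 7) since 3·5 = 15 ≡ 1, so λ ≡ 2.
  x = λ² - 3 - 6 = 4 - 9 ≡ 2; y = λ·(3 - 2) - 6 ≡ 3. → (2, 3)
4P: (2, 3) + (6, 5). λ = (5 - 3)/(6 - 2) ≡ 2/4 mod 7. 4⁻¹ ≡ 2 (mod 7), so λ ≡ 4.
  x = λ² - 2 - 6 = 16 - 8 ≡ 1; y = λ·(2 - 1) - 3 ≡ 1. → (1, 1)
5P: (1, 1) + (6, 5). λ = (5 - 1)/(6 - 1) ≡ 4/5 mod 7. 5⁻¹ ≡ 3 (mod 7), so λ ≡ 5.
  x = λ² - 1 - 6 = 25 - 7 ≡ 4; y = λ·(1 - 4) - 1 ≡ 5. → (4, 5)
6P: (4, 5) + (6, 5). λ = (5 - 5)/(6 - 4) ≡ 0/2 mod 7. 2⁻¹ ≡ 4 (mod 7), so λ ≡ 0.
  x = λ² - 4 - 6 = 0 - 10 ≡ 4; y = λ·(4 - 4) - 5 ≡ 2. → (4, 2)
7P: (4, 2) + (6, 5). λ = (5 - 2)/(6 - 4) ≡ 3/2 mod 7. 2⁻¹ ≡ 4 (mod 7), so λ ≡ 5.
  x = λ² - 4 - 6 = 25 - 10 ≡ 1; y = λ·(4 - 1) - 2 ≡ 6. → (1, 6)
8P: (1, 6) + (6, 5). λ = (5 - 6)/(6 - 1) ≡ 6/5 mod 7. 5⁻¹ ≡ 3 (mod 7) since 5·3 = 15 ≡ 1, so λ ≡ 4.
  x = λ² - 1 - 6 = 16 - 7 ≡ 2; y = λ·(1 - 2) - 6 ≡ 4. → (2, 4)
9P: (2, 4) + (6, 5). λ = (5 - 4)/(6 - 2) ≡ 1/4 mod 7. 4⁻¹ ≡ 2 (mod 7) since 4·2 = 8 ≡ 1, so λ ≡ 2.
  x = λ² - 2 - 6 = 4 - 8 ≡ 3; y = λ·(2 - 3) - 4 ≡ 1. → (3, 1)
10P: (3, 1) + (6, 5). λ = (5 - 1)/(6 - 3) ≡ 4/3 mod 7. 3⁻¹ ≡ 5 (mod 7) since 3·5 = 15 ≡ 1, so λ ≡ 6.
  x = λ² - 3 - 6 = 36 - 9 ≡ 6; y = λ·(3 - 6) - 1 ≡ 2. → (6, 2)
11P: (6, 2) + (6, 5): same x and y₁ ≡ -y₂, so the sum is O.
11P = O, so the order is 11.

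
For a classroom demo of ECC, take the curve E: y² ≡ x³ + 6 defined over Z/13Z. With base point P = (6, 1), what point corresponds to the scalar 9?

(5, 1)

Repeated addition: build up to 9P.
2P: tangent at (6, 1): λ = (3·6² + 0)/(2·1) ≡ 4/2. 2⁻¹ ≡ 7 (mod 13), so λ ≡ 4·7 ≡ 2.
  x = λ² - 6 - 6 = 4 - 12 ≡ 5; y = λ·(6 - 5) - 1 ≡ 1. → (5, 1)
3P: (5, 1) + (6, 1). λ = (1 - 1)/(6 - 5) ≡ 0/1 mod 13. 1⁻¹ ≡ 1 (mod 13), so λ ≡ 0.
  x = λ² - 5 - 6 = 0 - 11 ≡ 2; y = λ·(5 - 2) - 1 ≡ 12. → (2, 12)
4P: (2, 12) + (6, 1). λ = (1 - 12)/(6 - 2) ≡ 2/4 mod 13. 4⁻¹ ≡ 10 (mod 13), so λ ≡ 7.
  x = λ² - 2 - 6 = 49 - 8 ≡ 2; y = λ·(2 - 2) - 12 ≡ 1. → (2, 1)
5P: (2, 1) + (6, 1). λ = (1 - 1)/(6 - 2) ≡ 0/4 mod 13. 4⁻¹ ≡ 10 (mod 13), so λ ≡ 0.
  x = λ² - 2 - 6 = 0 - 8 ≡ 5; y = λ·(2 - 5) - 1 ≡ 12. → (5, 12)
6P: (5, 12) + (6, 1). λ = (1 - 12)/(6 - 5) ≡ 2/1 mod 13. 1⁻¹ ≡ 1 (mod 13), so λ ≡ 2.
  x = λ² - 5 - 6 = 4 - 11 ≡ 6; y = λ·(5 - 6) - 12 ≡ 12. → (6, 12)
7P: (6, 12) + (6, 1): same x and y₁ ≡ -y₂, so the sum is 𝒪.
8P: 𝒪 + (6, 1) = (6, 1) (identity).
9P: tangent at (6, 1): λ = (3·6² + 0)/(2·1) ≡ 4/2. 2⁻¹ ≡ 7 (mod 13) since 2·7 = 14 ≡ 1, so λ ≡ 4·7 ≡ 2.
  x = λ² - 6 - 6 = 4 - 12 ≡ 5; y = λ·(6 - 5) - 1 ≡ 1. → (5, 1)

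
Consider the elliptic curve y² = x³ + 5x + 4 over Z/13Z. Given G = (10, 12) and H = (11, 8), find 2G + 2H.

First 2G:
Repeated addition: build up to 2G.
2G: tangent at (10, 12): λ = (3·10² + 5)/(2·12) ≡ 6/11. 11⁻¹ ≡ 6 (mod 13), so λ ≡ 6·6 ≡ 10.
  x = λ² - 10 - 10 = 100 - 20 ≡ 2; y = λ·(10 - 2) - 12 ≡ 3. → (2, 3)
2G = (2, 3).
Next 2H:
Repeated addition: build up to 2H.
2H: tangent at (11, 8): λ = (3·11² + 5)/(2·8) ≡ 4/3. 3⁻¹ ≡ 9 (mod 13) since 3·9 = 27 ≡ 1, so λ ≡ 4·9 ≡ 10.
  x = λ² - 11 - 11 = 100 - 22 ≡ 0; y = λ·(11 - 0) - 8 ≡ 11. → (0, 11)
2H = (0, 11).
Finally 2G + 2H:
(2, 3) + (0, 11). λ = (11 - 3)/(0 - 2) ≡ 8/11 mod 13. 11⁻¹ ≡ 6 (mod 13) since 11·6 = 66 ≡ 1, so λ ≡ 9.
  x = λ² - 2 - 0 = 81 - 2 ≡ 1; y = λ·(2 - 1) - 3 ≡ 6. → (1, 6)

(1, 6)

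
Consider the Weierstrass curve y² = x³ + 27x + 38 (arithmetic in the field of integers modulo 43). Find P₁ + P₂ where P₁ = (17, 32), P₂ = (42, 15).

(19, 33)

(17, 32) + (42, 15). λ = (15 - 32)/(42 - 17) ≡ 26/25 mod 43. 25⁻¹ ≡ 31 (mod 43) since 25·31 = 775 ≡ 1, so λ ≡ 32.
  x = λ² - 17 - 42 = 1024 - 59 ≡ 19; y = λ·(17 - 19) - 32 ≡ 33. → (19, 33)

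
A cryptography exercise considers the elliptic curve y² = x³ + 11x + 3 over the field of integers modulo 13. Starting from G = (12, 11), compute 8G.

Double-and-add on 8 = (1000)₂. Start with G = (12, 11) for the leading 1-bit.
double: tangent at (12, 11): λ = (3·12² + 11)/(2·11) ≡ 1/9. 9⁻¹ ≡ 3 (mod 13) since 9·3 = 27 ≡ 1, so λ ≡ 1·3 ≡ 3.
  x = λ² - 12 - 12 = 9 - 24 ≡ 11; y = λ·(12 - 11) - 11 ≡ 5. → (11, 5)
double: tangent at (11, 5): λ = (3·11² + 11)/(2·5) ≡ 10/10. 10⁻¹ ≡ 4 (mod 13), so λ ≡ 10·4 ≡ 1.
  x = λ² - 11 - 11 = 1 - 22 ≡ 5; y = λ·(11 - 5) - 5 ≡ 1. → (5, 1)
double: tangent at (5, 1): λ = (3·5² + 11)/(2·1) ≡ 8/2. 2⁻¹ ≡ 7 (mod 13) since 2·7 = 14 ≡ 1, so λ ≡ 8·7 ≡ 4.
  x = λ² - 5 - 5 = 16 - 10 ≡ 6; y = λ·(5 - 6) - 1 ≡ 8. → (6, 8)

(6, 8)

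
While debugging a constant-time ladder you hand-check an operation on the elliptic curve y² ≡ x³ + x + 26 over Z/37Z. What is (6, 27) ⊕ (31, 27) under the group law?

(0, 10)

(6, 27) + (31, 27). λ = (27 - 27)/(31 - 6) ≡ 0/25 mod 37. 25⁻¹ ≡ 3 (mod 37) since 25·3 = 75 ≡ 1, so λ ≡ 0.
  x = λ² - 6 - 31 = 0 - 37 ≡ 0; y = λ·(6 - 0) - 27 ≡ 10. → (0, 10)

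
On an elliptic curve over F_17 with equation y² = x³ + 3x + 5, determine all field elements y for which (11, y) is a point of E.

3, 14

x³ + 3x + 5 = 1369 ≡ 9 (mod 17).
Square roots of 9 mod 17: 3 and 14 (since 3² = 9 ≡ 9).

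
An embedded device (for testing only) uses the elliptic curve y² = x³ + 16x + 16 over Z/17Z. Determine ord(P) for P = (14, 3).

7

2P: tangent at (14, 3): λ = (3·14² + 16)/(2·3) ≡ 9/6. 6⁻¹ ≡ 3 (mod 17), so λ ≡ 9·3 ≡ 10.
  x = λ² - 14 - 14 = 100 - 28 ≡ 4; y = λ·(14 - 4) - 3 ≡ 12. → (4, 12)
3P: (4, 12) + (14, 3). λ = (3 - 12)/(14 - 4) ≡ 8/10 mod 17. 10⁻¹ ≡ 12 (mod 17), so λ ≡ 11.
  x = λ² - 4 - 14 = 121 - 18 ≡ 1; y = λ·(4 - 1) - 12 ≡ 4. → (1, 4)
4P: (1, 4) + (14, 3). λ = (3 - 4)/(14 - 1) ≡ 16/13 mod 17. 13⁻¹ ≡ 4 (mod 17), so λ ≡ 13.
  x = λ² - 1 - 14 = 169 - 15 ≡ 1; y = λ·(1 - 1) - 4 ≡ 13. → (1, 13)
5P: (1, 13) + (14, 3). λ = (3 - 13)/(14 - 1) ≡ 7/13 mod 17. 13⁻¹ ≡ 4 (mod 17), so λ ≡ 11.
  x = λ² - 1 - 14 = 121 - 15 ≡ 4; y = λ·(1 - 4) - 13 ≡ 5. → (4, 5)
6P: (4, 5) + (14, 3). λ = (3 - 5)/(14 - 4) ≡ 15/10 mod 17. 10⁻¹ ≡ 12 (mod 17) since 10·12 = 120 ≡ 1, so λ ≡ 10.
  x = λ² - 4 - 14 = 100 - 18 ≡ 14; y = λ·(4 - 14) - 5 ≡ 14. → (14, 14)
7P: (14, 14) + (14, 3): same x and y₁ ≡ -y₂, so the sum is ∞.
7P = ∞, so the order is 7.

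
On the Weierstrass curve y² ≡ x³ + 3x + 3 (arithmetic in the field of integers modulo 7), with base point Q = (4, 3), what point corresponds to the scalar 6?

O

Repeated addition: build up to 6Q.
2Q: tangent at (4, 3): λ = (3·4² + 3)/(2·3) ≡ 2/6. 6⁻¹ ≡ 6 (mod 7), so λ ≡ 2·6 ≡ 5.
  x = λ² - 4 - 4 = 25 - 8 ≡ 3; y = λ·(4 - 3) - 3 ≡ 2. → (3, 2)
3Q: (3, 2) + (4, 3). λ = (3 - 2)/(4 - 3) ≡ 1/1 mod 7. 1⁻¹ ≡ 1 (mod 7), so λ ≡ 1.
  x = λ² - 3 - 4 = 1 - 7 ≡ 1; y = λ·(3 - 1) - 2 ≡ 0. → (1, 0)
4Q: (1, 0) + (4, 3). λ = (3 - 0)/(4 - 1) ≡ 3/3 mod 7. 3⁻¹ ≡ 5 (mod 7), so λ ≡ 1.
  x = λ² - 1 - 4 = 1 - 5 ≡ 3; y = λ·(1 - 3) - 0 ≡ 5. → (3, 5)
5Q: (3, 5) + (4, 3). λ = (3 - 5)/(4 - 3) ≡ 5/1 mod 7. 1⁻¹ ≡ 1 (mod 7), so λ ≡ 5.
  x = λ² - 3 - 4 = 25 - 7 ≡ 4; y = λ·(3 - 4) - 5 ≡ 4. → (4, 4)
6Q: (4, 4) + (4, 3): same x and y₁ ≡ -y₂, so the sum is 𝒪.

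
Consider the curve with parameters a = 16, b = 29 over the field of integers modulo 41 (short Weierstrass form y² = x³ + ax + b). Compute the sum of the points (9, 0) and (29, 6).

(24, 16)

(9, 0) + (29, 6). λ = (6 - 0)/(29 - 9) ≡ 6/20 mod 41. 20⁻¹ ≡ 39 (mod 41), so λ ≡ 29.
  x = λ² - 9 - 29 = 841 - 38 ≡ 24; y = λ·(9 - 24) - 0 ≡ 16. → (24, 16)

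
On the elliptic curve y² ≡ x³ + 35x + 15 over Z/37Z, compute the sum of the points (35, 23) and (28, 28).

(10, 12)

(35, 23) + (28, 28). λ = (28 - 23)/(28 - 35) ≡ 5/30 mod 37. 30⁻¹ ≡ 21 (mod 37) since 30·21 = 630 ≡ 1, so λ ≡ 31.
  x = λ² - 35 - 28 = 961 - 63 ≡ 10; y = λ·(35 - 10) - 23 ≡ 12. → (10, 12)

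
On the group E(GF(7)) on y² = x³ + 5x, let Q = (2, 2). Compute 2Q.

tangent at (2, 2): λ = (3·2² + 5)/(2·2) ≡ 3/4. 4⁻¹ ≡ 2 (mod 7), so λ ≡ 3·2 ≡ 6.
  x = λ² - 2 - 2 = 36 - 4 ≡ 4; y = λ·(2 - 4) - 2 ≡ 0. → (4, 0)

(4, 0)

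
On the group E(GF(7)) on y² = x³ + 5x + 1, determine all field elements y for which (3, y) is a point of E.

x³ + 5x + 1 = 43 ≡ 1 (mod 7).
Square roots of 1 mod 7: 1 and 6 (since 1² = 1 ≡ 1).

1, 6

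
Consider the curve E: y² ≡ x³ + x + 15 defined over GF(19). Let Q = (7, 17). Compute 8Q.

Double-and-add on 8 = (1000)₂. Start with Q = (7, 17) for the leading 1-bit.
double: tangent at (7, 17): λ = (3·7² + 1)/(2·17) ≡ 15/15. 15⁻¹ ≡ 14 (mod 19), so λ ≡ 15·14 ≡ 1.
  x = λ² - 7 - 7 = 1 - 14 ≡ 6; y = λ·(7 - 6) - 17 ≡ 3. → (6, 3)
double: tangent at (6, 3): λ = (3·6² + 1)/(2·3) ≡ 14/6. 6⁻¹ ≡ 16 (mod 19), so λ ≡ 14·16 ≡ 15.
  x = λ² - 6 - 6 = 225 - 12 ≡ 4; y = λ·(6 - 4) - 3 ≡ 8. → (4, 8)
double: tangent at (4, 8): λ = (3·4² + 1)/(2·8) ≡ 11/16. 16⁻¹ ≡ 6 (mod 19), so λ ≡ 11·6 ≡ 9.
  x = λ² - 4 - 4 = 81 - 8 ≡ 16; y = λ·(4 - 16) - 8 ≡ 17. → (16, 17)

(16, 17)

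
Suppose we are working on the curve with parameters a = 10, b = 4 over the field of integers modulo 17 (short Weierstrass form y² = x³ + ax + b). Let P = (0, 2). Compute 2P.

(2, 10)

tangent at (0, 2): λ = (3·0² + 10)/(2·2) ≡ 10/4. 4⁻¹ ≡ 13 (mod 17) since 4·13 = 52 ≡ 1, so λ ≡ 10·13 ≡ 11.
  x = λ² - 0 - 0 = 121 - 0 ≡ 2; y = λ·(0 - 2) - 2 ≡ 10. → (2, 10)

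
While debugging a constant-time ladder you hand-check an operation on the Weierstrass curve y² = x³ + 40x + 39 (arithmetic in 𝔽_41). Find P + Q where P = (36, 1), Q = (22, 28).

(25, 10)

(36, 1) + (22, 28). λ = (28 - 1)/(22 - 36) ≡ 27/27 mod 41. 27⁻¹ ≡ 38 (mod 41) since 27·38 = 1026 ≡ 1, so λ ≡ 1.
  x = λ² - 36 - 22 = 1 - 58 ≡ 25; y = λ·(36 - 25) - 1 ≡ 10. → (25, 10)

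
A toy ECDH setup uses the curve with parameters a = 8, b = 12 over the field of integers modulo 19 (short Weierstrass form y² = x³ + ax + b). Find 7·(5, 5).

Write P = (5, 5).
Repeated addition: build up to 7P.
2P: tangent at (5, 5): λ = (3·5² + 8)/(2·5) ≡ 7/10. 10⁻¹ ≡ 2 (mod 19), so λ ≡ 7·2 ≡ 14.
  x = λ² - 5 - 5 = 196 - 10 ≡ 15; y = λ·(5 - 15) - 5 ≡ 7. → (15, 7)
3P: (15, 7) + (5, 5). λ = (5 - 7)/(5 - 15) ≡ 17/9 mod 19. 9⁻¹ ≡ 17 (mod 19), so λ ≡ 4.
  x = λ² - 15 - 5 = 16 - 20 ≡ 15; y = λ·(15 - 15) - 7 ≡ 12. → (15, 12)
4P: (15, 12) + (5, 5). λ = (5 - 12)/(5 - 15) ≡ 12/9 mod 19. 9⁻¹ ≡ 17 (mod 19), so λ ≡ 14.
  x = λ² - 15 - 5 = 196 - 20 ≡ 5; y = λ·(15 - 5) - 12 ≡ 14. → (5, 14)
5P: (5, 14) + (5, 5): same x and y₁ ≡ -y₂, so the sum is O.
6P: O + (5, 5) = (5, 5) (identity).
7P: tangent at (5, 5): λ = (3·5² + 8)/(2·5) ≡ 7/10. 10⁻¹ ≡ 2 (mod 19) since 10·2 = 20 ≡ 1, so λ ≡ 7·2 ≡ 14.
  x = λ² - 5 - 5 = 196 - 10 ≡ 15; y = λ·(5 - 15) - 5 ≡ 7. → (15, 7)

(15, 7)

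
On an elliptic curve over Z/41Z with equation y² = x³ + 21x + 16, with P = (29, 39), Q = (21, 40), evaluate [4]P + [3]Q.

First 4P:
Double-and-add on 4 = (100)₂. Start with P = (29, 39) for the leading 1-bit.
double: tangent at (29, 39): λ = (3·29² + 21)/(2·39) ≡ 2/37. 37⁻¹ ≡ 10 (mod 41) since 37·10 = 370 ≡ 1, so λ ≡ 2·10 ≡ 20.
  x = λ² - 29 - 29 = 400 - 58 ≡ 14; y = λ·(29 - 14) - 39 ≡ 15. → (14, 15)
double: tangent at (14, 15): λ = (3·14² + 21)/(2·15) ≡ 35/30. 30⁻¹ ≡ 26 (mod 41), so λ ≡ 35·26 ≡ 8.
  x = λ² - 14 - 14 = 64 - 28 ≡ 36; y = λ·(14 - 36) - 15 ≡ 14. → (36, 14)
4P = (36, 14).
Next 3Q:
Repeated addition: build up to 3Q.
2Q: tangent at (21, 40): λ = (3·21² + 21)/(2·40) ≡ 32/39. 39⁻¹ ≡ 20 (mod 41), so λ ≡ 32·20 ≡ 25.
  x = λ² - 21 - 21 = 625 - 42 ≡ 9; y = λ·(21 - 9) - 40 ≡ 14. → (9, 14)
3Q: (9, 14) + (21, 40). λ = (40 - 14)/(21 - 9) ≡ 26/12 mod 41. 12⁻¹ ≡ 24 (mod 41) since 12·24 = 288 ≡ 1, so λ ≡ 9.
  x = λ² - 9 - 21 = 81 - 30 ≡ 10; y = λ·(9 - 10) - 14 ≡ 18. → (10, 18)
3Q = (10, 18).
Finally 4P + 3Q:
(36, 14) + (10, 18). λ = (18 - 14)/(10 - 36) ≡ 4/15 mod 41. 15⁻¹ ≡ 11 (mod 41) since 15·11 = 165 ≡ 1, so λ ≡ 3.
  x = λ² - 36 - 10 = 9 - 46 ≡ 4; y = λ·(36 - 4) - 14 ≡ 0. → (4, 0)

(4, 0)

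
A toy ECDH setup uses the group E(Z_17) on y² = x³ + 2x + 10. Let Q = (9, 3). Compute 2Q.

(15, 7)

tangent at (9, 3): λ = (3·9² + 2)/(2·3) ≡ 7/6. 6⁻¹ ≡ 3 (mod 17) since 6·3 = 18 ≡ 1, so λ ≡ 7·3 ≡ 4.
  x = λ² - 9 - 9 = 16 - 18 ≡ 15; y = λ·(9 - 15) - 3 ≡ 7. → (15, 7)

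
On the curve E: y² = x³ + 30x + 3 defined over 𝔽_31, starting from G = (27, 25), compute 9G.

O

Repeated addition: build up to 9G.
2G: tangent at (27, 25): λ = (3·27² + 30)/(2·25) ≡ 16/19. 19⁻¹ ≡ 18 (mod 31) since 19·18 = 342 ≡ 1, so λ ≡ 16·18 ≡ 9.
  x = λ² - 27 - 27 = 81 - 54 ≡ 27; y = λ·(27 - 27) - 25 ≡ 6. → (27, 6)
3G: (27, 6) + (27, 25): same x and y₁ ≡ -y₂, so the sum is ∞.
4G: ∞ + (27, 25) = (27, 25) (identity).
5G: tangent at (27, 25): λ = (3·27² + 30)/(2·25) ≡ 16/19. 19⁻¹ ≡ 18 (mod 31), so λ ≡ 16·18 ≡ 9.
  x = λ² - 27 - 27 = 81 - 54 ≡ 27; y = λ·(27 - 27) - 25 ≡ 6. → (27, 6)
6G: (27, 6) + (27, 25): same x and y₁ ≡ -y₂, so the sum is ∞.
7G: ∞ + (27, 25) = (27, 25) (identity).
8G: tangent at (27, 25): λ = (3·27² + 30)/(2·25) ≡ 16/19. 19⁻¹ ≡ 18 (mod 31) since 19·18 = 342 ≡ 1, so λ ≡ 16·18 ≡ 9.
  x = λ² - 27 - 27 = 81 - 54 ≡ 27; y = λ·(27 - 27) - 25 ≡ 6. → (27, 6)
9G: (27, 6) + (27, 25): same x and y₁ ≡ -y₂, so the sum is ∞.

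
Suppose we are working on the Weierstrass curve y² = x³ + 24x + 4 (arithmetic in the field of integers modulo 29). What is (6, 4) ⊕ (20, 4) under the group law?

(6, 4) + (20, 4). λ = (4 - 4)/(20 - 6) ≡ 0/14 mod 29. 14⁻¹ ≡ 27 (mod 29), so λ ≡ 0.
  x = λ² - 6 - 20 = 0 - 26 ≡ 3; y = λ·(6 - 3) - 4 ≡ 25. → (3, 25)

(3, 25)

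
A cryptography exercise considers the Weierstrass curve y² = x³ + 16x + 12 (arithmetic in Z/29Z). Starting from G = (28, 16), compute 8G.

(2, 20)

Repeated addition: build up to 8G.
2G: tangent at (28, 16): λ = (3·28² + 16)/(2·16) ≡ 19/3. 3⁻¹ ≡ 10 (mod 29) since 3·10 = 30 ≡ 1, so λ ≡ 19·10 ≡ 16.
  x = λ² - 28 - 28 = 256 - 56 ≡ 26; y = λ·(28 - 26) - 16 ≡ 16. → (26, 16)
3G: (26, 16) + (28, 16). λ = (16 - 16)/(28 - 26) ≡ 0/2 mod 29. 2⁻¹ ≡ 15 (mod 29), so λ ≡ 0.
  x = λ² - 26 - 28 = 0 - 54 ≡ 4; y = λ·(26 - 4) - 16 ≡ 13. → (4, 13)
4G: (4, 13) + (28, 16). λ = (16 - 13)/(28 - 4) ≡ 3/24 mod 29. 24⁻¹ ≡ 23 (mod 29), so λ ≡ 11.
  x = λ² - 4 - 28 = 121 - 32 ≡ 2; y = λ·(4 - 2) - 13 ≡ 9. → (2, 9)
5G: (2, 9) + (28, 16). λ = (16 - 9)/(28 - 2) ≡ 7/26 mod 29. 26⁻¹ ≡ 19 (mod 29), so λ ≡ 17.
  x = λ² - 2 - 28 = 289 - 30 ≡ 27; y = λ·(2 - 27) - 9 ≡ 1. → (27, 1)
6G: (27, 1) + (28, 16). λ = (16 - 1)/(28 - 27) ≡ 15/1 mod 29. 1⁻¹ ≡ 1 (mod 29), so λ ≡ 15.
  x = λ² - 27 - 28 = 225 - 55 ≡ 25; y = λ·(27 - 25) - 1 ≡ 0. → (25, 0)
7G: (25, 0) + (28, 16). λ = (16 - 0)/(28 - 25) ≡ 16/3 mod 29. 3⁻¹ ≡ 10 (mod 29), so λ ≡ 15.
  x = λ² - 25 - 28 = 225 - 53 ≡ 27; y = λ·(25 - 27) - 0 ≡ 28. → (27, 28)
8G: (27, 28) + (28, 16). λ = (16 - 28)/(28 - 27) ≡ 17/1 mod 29. 1⁻¹ ≡ 1 (mod 29), so λ ≡ 17.
  x = λ² - 27 - 28 = 289 - 55 ≡ 2; y = λ·(27 - 2) - 28 ≡ 20. → (2, 20)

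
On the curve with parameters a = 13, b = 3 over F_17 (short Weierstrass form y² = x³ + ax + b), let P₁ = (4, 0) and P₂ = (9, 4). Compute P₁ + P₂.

(6, 12)

(4, 0) + (9, 4). λ = (4 - 0)/(9 - 4) ≡ 4/5 mod 17. 5⁻¹ ≡ 7 (mod 17) since 5·7 = 35 ≡ 1, so λ ≡ 11.
  x = λ² - 4 - 9 = 121 - 13 ≡ 6; y = λ·(4 - 6) - 0 ≡ 12. → (6, 12)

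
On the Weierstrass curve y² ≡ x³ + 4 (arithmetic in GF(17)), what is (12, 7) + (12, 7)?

(6, 13)

tangent at (12, 7): λ = (3·12² + 0)/(2·7) ≡ 7/14. 14⁻¹ ≡ 11 (mod 17) since 14·11 = 154 ≡ 1, so λ ≡ 7·11 ≡ 9.
  x = λ² - 12 - 12 = 81 - 24 ≡ 6; y = λ·(12 - 6) - 7 ≡ 13. → (6, 13)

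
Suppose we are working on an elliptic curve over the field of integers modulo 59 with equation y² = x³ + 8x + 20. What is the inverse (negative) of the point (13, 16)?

(13, 43)

-(13, 16) = (13, -16 mod 59) = (13, 43).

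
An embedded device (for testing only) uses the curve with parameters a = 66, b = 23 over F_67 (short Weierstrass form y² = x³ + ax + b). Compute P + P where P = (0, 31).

tangent at (0, 31): λ = (3·0² + 66)/(2·31) ≡ 66/62. 62⁻¹ ≡ 40 (mod 67) since 62·40 = 2480 ≡ 1, so λ ≡ 66·40 ≡ 27.
  x = λ² - 0 - 0 = 729 - 0 ≡ 59; y = λ·(0 - 59) - 31 ≡ 51. → (59, 51)

(59, 51)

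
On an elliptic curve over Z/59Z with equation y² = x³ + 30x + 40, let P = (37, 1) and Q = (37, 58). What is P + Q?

The two points share x = 37 and their y-coordinates satisfy 1 + 58 ≡ 0 (mod 59), so they are inverses. Their sum is the point at infinity.

O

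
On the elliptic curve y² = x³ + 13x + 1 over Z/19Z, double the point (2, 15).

tangent at (2, 15): λ = (3·2² + 13)/(2·15) ≡ 6/11. 11⁻¹ ≡ 7 (mod 19), so λ ≡ 6·7 ≡ 4.
  x = λ² - 2 - 2 = 16 - 4 ≡ 12; y = λ·(2 - 12) - 15 ≡ 2. → (12, 2)

(12, 2)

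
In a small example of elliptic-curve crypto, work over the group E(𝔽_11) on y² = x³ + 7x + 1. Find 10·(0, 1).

(9, 10)

Write P = (0, 1).
Double-and-add on 10 = (1010)₂. Start with P = (0, 1) for the leading 1-bit.
double: tangent at (0, 1): λ = (3·0² + 7)/(2·1) ≡ 7/2. 2⁻¹ ≡ 6 (mod 11), so λ ≡ 7·6 ≡ 9.
  x = λ² - 0 - 0 = 81 - 0 ≡ 4; y = λ·(0 - 4) - 1 ≡ 7. → (4, 7)
double: tangent at (4, 7): λ = (3·4² + 7)/(2·7) ≡ 0/3. 3⁻¹ ≡ 4 (mod 11), so λ ≡ 0·4 ≡ 0.
  x = λ² - 4 - 4 = 0 - 8 ≡ 3; y = λ·(4 - 3) - 7 ≡ 4. → (3, 4)
add P: (3, 4) + (0, 1). λ = (1 - 4)/(0 - 3) ≡ 8/8 mod 11. 8⁻¹ ≡ 7 (mod 11) since 8·7 = 56 ≡ 1, so λ ≡ 1.
  x = λ² - 3 - 0 = 1 - 3 ≡ 9; y = λ·(3 - 9) - 4 ≡ 1. → (9, 1)
double: tangent at (9, 1): λ = (3·9² + 7)/(2·1) ≡ 8/2. 2⁻¹ ≡ 6 (mod 11) since 2·6 = 12 ≡ 1, so λ ≡ 8·6 ≡ 4.
  x = λ² - 9 - 9 = 16 - 18 ≡ 9; y = λ·(9 - 9) - 1 ≡ 10. → (9, 10)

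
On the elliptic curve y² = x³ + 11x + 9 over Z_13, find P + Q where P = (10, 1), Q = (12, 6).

(7, 0)

(10, 1) + (12, 6). λ = (6 - 1)/(12 - 10) ≡ 5/2 mod 13. 2⁻¹ ≡ 7 (mod 13), so λ ≡ 9.
  x = λ² - 10 - 12 = 81 - 22 ≡ 7; y = λ·(10 - 7) - 1 ≡ 0. → (7, 0)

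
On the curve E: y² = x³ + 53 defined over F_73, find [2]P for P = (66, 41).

(5, 55)

tangent at (66, 41): λ = (3·66² + 0)/(2·41) ≡ 1/9. 9⁻¹ ≡ 65 (mod 73), so λ ≡ 1·65 ≡ 65.
  x = λ² - 66 - 66 = 4225 - 132 ≡ 5; y = λ·(66 - 5) - 41 ≡ 55. → (5, 55)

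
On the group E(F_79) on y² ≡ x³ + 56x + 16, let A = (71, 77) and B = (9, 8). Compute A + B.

(7, 35)

(71, 77) + (9, 8). λ = (8 - 77)/(9 - 71) ≡ 10/17 mod 79. 17⁻¹ ≡ 14 (mod 79), so λ ≡ 61.
  x = λ² - 71 - 9 = 3721 - 80 ≡ 7; y = λ·(71 - 7) - 77 ≡ 35. → (7, 35)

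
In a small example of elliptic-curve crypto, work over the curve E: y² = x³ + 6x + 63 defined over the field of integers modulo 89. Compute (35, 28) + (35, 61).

O

The two points share x = 35 and their y-coordinates satisfy 28 + 61 ≡ 0 (mod 89), so they are inverses. Their sum is ∞.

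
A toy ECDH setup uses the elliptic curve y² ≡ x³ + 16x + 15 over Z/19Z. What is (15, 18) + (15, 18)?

(6, 17)

tangent at (15, 18): λ = (3·15² + 16)/(2·18) ≡ 7/17. 17⁻¹ ≡ 9 (mod 19) since 17·9 = 153 ≡ 1, so λ ≡ 7·9 ≡ 6.
  x = λ² - 15 - 15 = 36 - 30 ≡ 6; y = λ·(15 - 6) - 18 ≡ 17. → (6, 17)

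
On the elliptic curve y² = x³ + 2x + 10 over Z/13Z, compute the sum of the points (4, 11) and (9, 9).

(4, 11) + (9, 9). λ = (9 - 11)/(9 - 4) ≡ 11/5 mod 13. 5⁻¹ ≡ 8 (mod 13), so λ ≡ 10.
  x = λ² - 4 - 9 = 100 - 13 ≡ 9; y = λ·(4 - 9) - 11 ≡ 4. → (9, 4)

(9, 4)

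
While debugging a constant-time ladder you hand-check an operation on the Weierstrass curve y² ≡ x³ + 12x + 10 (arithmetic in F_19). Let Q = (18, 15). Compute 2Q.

tangent at (18, 15): λ = (3·18² + 12)/(2·15) ≡ 15/11. 11⁻¹ ≡ 7 (mod 19), so λ ≡ 15·7 ≡ 10.
  x = λ² - 18 - 18 = 100 - 36 ≡ 7; y = λ·(18 - 7) - 15 ≡ 0. → (7, 0)

(7, 0)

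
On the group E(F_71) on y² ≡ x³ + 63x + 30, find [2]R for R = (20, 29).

tangent at (20, 29): λ = (3·20² + 63)/(2·29) ≡ 56/58. 58⁻¹ ≡ 60 (mod 71), so λ ≡ 56·60 ≡ 23.
  x = λ² - 20 - 20 = 529 - 40 ≡ 63; y = λ·(20 - 63) - 29 ≡ 47. → (63, 47)

(63, 47)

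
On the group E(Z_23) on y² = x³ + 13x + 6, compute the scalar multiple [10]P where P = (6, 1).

Double-and-add on 10 = (1010)₂. Start with P = (6, 1) for the leading 1-bit.
double: tangent at (6, 1): λ = (3·6² + 13)/(2·1) ≡ 6/2. 2⁻¹ ≡ 12 (mod 23) since 2·12 = 24 ≡ 1, so λ ≡ 6·12 ≡ 3.
  x = λ² - 6 - 6 = 9 - 12 ≡ 20; y = λ·(6 - 20) - 1 ≡ 3. → (20, 3)
double: tangent at (20, 3): λ = (3·20² + 13)/(2·3) ≡ 17/6. 6⁻¹ ≡ 4 (mod 23) since 6·4 = 24 ≡ 1, so λ ≡ 17·4 ≡ 22.
  x = λ² - 20 - 20 = 484 - 40 ≡ 7; y = λ·(20 - 7) - 3 ≡ 7. → (7, 7)
add P: (7, 7) + (6, 1). λ = (1 - 7)/(6 - 7) ≡ 17/22 mod 23. 22⁻¹ ≡ 22 (mod 23), so λ ≡ 6.
  x = λ² - 7 - 6 = 36 - 13 ≡ 0; y = λ·(7 - 0) - 7 ≡ 12. → (0, 12)
double: tangent at (0, 12): λ = (3·0² + 13)/(2·12) ≡ 13/1. 1⁻¹ ≡ 1 (mod 23), so λ ≡ 13·1 ≡ 13.
  x = λ² - 0 - 0 = 169 - 0 ≡ 8; y = λ·(0 - 8) - 12 ≡ 22. → (8, 22)

(8, 22)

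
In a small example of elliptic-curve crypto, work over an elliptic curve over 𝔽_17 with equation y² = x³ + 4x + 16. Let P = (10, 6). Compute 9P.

(8, 4)

Double-and-add on 9 = (1001)₂. Start with P = (10, 6) for the leading 1-bit.
double: tangent at (10, 6): λ = (3·10² + 4)/(2·6) ≡ 15/12. 12⁻¹ ≡ 10 (mod 17) since 12·10 = 120 ≡ 1, so λ ≡ 15·10 ≡ 14.
  x = λ² - 10 - 10 = 196 - 20 ≡ 6; y = λ·(10 - 6) - 6 ≡ 16. → (6, 16)
double: tangent at (6, 16): λ = (3·6² + 4)/(2·16) ≡ 10/15. 15⁻¹ ≡ 8 (mod 17), so λ ≡ 10·8 ≡ 12.
  x = λ² - 6 - 6 = 144 - 12 ≡ 13; y = λ·(6 - 13) - 16 ≡ 2. → (13, 2)
double: tangent at (13, 2): λ = (3·13² + 4)/(2·2) ≡ 1/4. 4⁻¹ ≡ 13 (mod 17), so λ ≡ 1·13 ≡ 13.
  x = λ² - 13 - 13 = 169 - 26 ≡ 7; y = λ·(13 - 7) - 2 ≡ 8. → (7, 8)
add P: (7, 8) + (10, 6). λ = (6 - 8)/(10 - 7) ≡ 15/3 mod 17. 3⁻¹ ≡ 6 (mod 17) since 3·6 = 18 ≡ 1, so λ ≡ 5.
  x = λ² - 7 - 10 = 25 - 17 ≡ 8; y = λ·(7 - 8) - 8 ≡ 4. → (8, 4)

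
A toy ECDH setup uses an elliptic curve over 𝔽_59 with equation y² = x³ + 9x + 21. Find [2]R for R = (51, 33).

(41, 35)

tangent at (51, 33): λ = (3·51² + 9)/(2·33) ≡ 24/7. 7⁻¹ ≡ 17 (mod 59), so λ ≡ 24·17 ≡ 54.
  x = λ² - 51 - 51 = 2916 - 102 ≡ 41; y = λ·(51 - 41) - 33 ≡ 35. → (41, 35)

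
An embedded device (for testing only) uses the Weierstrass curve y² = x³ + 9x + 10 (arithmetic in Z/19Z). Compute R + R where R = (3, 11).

tangent at (3, 11): λ = (3·3² + 9)/(2·11) ≡ 17/3. 3⁻¹ ≡ 13 (mod 19), so λ ≡ 17·13 ≡ 12.
  x = λ² - 3 - 3 = 144 - 6 ≡ 5; y = λ·(3 - 5) - 11 ≡ 3. → (5, 3)

(5, 3)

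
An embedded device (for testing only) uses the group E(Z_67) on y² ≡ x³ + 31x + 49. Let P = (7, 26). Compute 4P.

(44, 10)

Repeated addition: build up to 4P.
2P: tangent at (7, 26): λ = (3·7² + 31)/(2·26) ≡ 44/52. 52⁻¹ ≡ 58 (mod 67) since 52·58 = 3016 ≡ 1, so λ ≡ 44·58 ≡ 6.
  x = λ² - 7 - 7 = 36 - 14 ≡ 22; y = λ·(7 - 22) - 26 ≡ 18. → (22, 18)
3P: (22, 18) + (7, 26). λ = (26 - 18)/(7 - 22) ≡ 8/52 mod 67. 52⁻¹ ≡ 58 (mod 67) since 52·58 = 3016 ≡ 1, so λ ≡ 62.
  x = λ² - 22 - 7 = 3844 - 29 ≡ 63; y = λ·(22 - 63) - 18 ≡ 53. → (63, 53)
4P: (63, 53) + (7, 26). λ = (26 - 53)/(7 - 63) ≡ 40/11 mod 67. 11⁻¹ ≡ 61 (mod 67) since 11·61 = 671 ≡ 1, so λ ≡ 28.
  x = λ² - 63 - 7 = 784 - 70 ≡ 44; y = λ·(63 - 44) - 53 ≡ 10. → (44, 10)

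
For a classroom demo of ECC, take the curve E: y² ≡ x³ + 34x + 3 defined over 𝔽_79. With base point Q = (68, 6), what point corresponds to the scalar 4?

(7, 49)

Repeated addition: build up to 4Q.
2Q: tangent at (68, 6): λ = (3·68² + 34)/(2·6) ≡ 2/12. 12⁻¹ ≡ 33 (mod 79) since 12·33 = 396 ≡ 1, so λ ≡ 2·33 ≡ 66.
  x = λ² - 68 - 68 = 4356 - 136 ≡ 33; y = λ·(68 - 33) - 6 ≡ 13. → (33, 13)
3Q: (33, 13) + (68, 6). λ = (6 - 13)/(68 - 33) ≡ 72/35 mod 79. 35⁻¹ ≡ 70 (mod 79), so λ ≡ 63.
  x = λ² - 33 - 68 = 3969 - 101 ≡ 76; y = λ·(33 - 76) - 13 ≡ 43. → (76, 43)
4Q: (76, 43) + (68, 6). λ = (6 - 43)/(68 - 76) ≡ 42/71 mod 79. 71⁻¹ ≡ 69 (mod 79), so λ ≡ 54.
  x = λ² - 76 - 68 = 2916 - 144 ≡ 7; y = λ·(76 - 7) - 43 ≡ 49. → (7, 49)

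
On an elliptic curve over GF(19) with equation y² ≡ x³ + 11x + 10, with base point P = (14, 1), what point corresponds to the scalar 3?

Repeated addition: build up to 3P.
2P: tangent at (14, 1): λ = (3·14² + 11)/(2·1) ≡ 10/2. 2⁻¹ ≡ 10 (mod 19), so λ ≡ 10·10 ≡ 5.
  x = λ² - 14 - 14 = 25 - 28 ≡ 16; y = λ·(14 - 16) - 1 ≡ 8. → (16, 8)
3P: (16, 8) + (14, 1). λ = (1 - 8)/(14 - 16) ≡ 12/17 mod 19. 17⁻¹ ≡ 9 (mod 19), so λ ≡ 13.
  x = λ² - 16 - 14 = 169 - 30 ≡ 6; y = λ·(16 - 6) - 8 ≡ 8. → (6, 8)

(6, 8)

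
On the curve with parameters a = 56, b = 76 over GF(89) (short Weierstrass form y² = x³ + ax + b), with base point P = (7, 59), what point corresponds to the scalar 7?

(7, 59)

Repeated addition: build up to 7P.
2P: tangent at (7, 59): λ = (3·7² + 56)/(2·59) ≡ 25/29. 29⁻¹ ≡ 43 (mod 89), so λ ≡ 25·43 ≡ 7.
  x = λ² - 7 - 7 = 49 - 14 ≡ 35; y = λ·(7 - 35) - 59 ≡ 12. → (35, 12)
3P: (35, 12) + (7, 59). λ = (59 - 12)/(7 - 35) ≡ 47/61 mod 89. 61⁻¹ ≡ 54 (mod 89) since 61·54 = 3294 ≡ 1, so λ ≡ 46.
  x = λ² - 35 - 7 = 2116 - 42 ≡ 27; y = λ·(35 - 27) - 12 ≡ 0. → (27, 0)
4P: (27, 0) + (7, 59). λ = (59 - 0)/(7 - 27) ≡ 59/69 mod 89. 69⁻¹ ≡ 40 (mod 89), so λ ≡ 46.
  x = λ² - 27 - 7 = 2116 - 34 ≡ 35; y = λ·(27 - 35) - 0 ≡ 77. → (35, 77)
5P: (35, 77) + (7, 59). λ = (59 - 77)/(7 - 35) ≡ 71/61 mod 89. 61⁻¹ ≡ 54 (mod 89), so λ ≡ 7.
  x = λ² - 35 - 7 = 49 - 42 ≡ 7; y = λ·(35 - 7) - 77 ≡ 30. → (7, 30)
6P: (7, 30) + (7, 59): same x and y₁ ≡ -y₂, so the sum is O.
7P: O + (7, 59) = (7, 59) (identity).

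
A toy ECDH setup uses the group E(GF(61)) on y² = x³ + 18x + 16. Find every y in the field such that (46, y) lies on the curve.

none

x³ + 18x + 16 = 98180 ≡ 31 (mod 61).
31 is a non-residue mod 61; no y exists.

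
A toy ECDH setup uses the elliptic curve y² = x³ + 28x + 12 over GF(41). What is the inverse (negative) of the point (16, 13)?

-(16, 13) = (16, -13 mod 41) = (16, 28).

(16, 28)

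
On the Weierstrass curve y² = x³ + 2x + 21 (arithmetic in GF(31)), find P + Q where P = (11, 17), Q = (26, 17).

(25, 14)

(11, 17) + (26, 17). λ = (17 - 17)/(26 - 11) ≡ 0/15 mod 31. 15⁻¹ ≡ 29 (mod 31), so λ ≡ 0.
  x = λ² - 11 - 26 = 0 - 37 ≡ 25; y = λ·(11 - 25) - 17 ≡ 14. → (25, 14)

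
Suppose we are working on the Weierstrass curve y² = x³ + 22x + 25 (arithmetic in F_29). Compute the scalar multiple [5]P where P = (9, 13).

Double-and-add on 5 = (101)₂. Start with P = (9, 13) for the leading 1-bit.
double: tangent at (9, 13): λ = (3·9² + 22)/(2·13) ≡ 4/26. 26⁻¹ ≡ 19 (mod 29) since 26·19 = 494 ≡ 1, so λ ≡ 4·19 ≡ 18.
  x = λ² - 9 - 9 = 324 - 18 ≡ 16; y = λ·(9 - 16) - 13 ≡ 6. → (16, 6)
double: tangent at (16, 6): λ = (3·16² + 22)/(2·6) ≡ 7/12. 12⁻¹ ≡ 17 (mod 29), so λ ≡ 7·17 ≡ 3.
  x = λ² - 16 - 16 = 9 - 32 ≡ 6; y = λ·(16 - 6) - 6 ≡ 24. → (6, 24)
add P: (6, 24) + (9, 13). λ = (13 - 24)/(9 - 6) ≡ 18/3 mod 29. 3⁻¹ ≡ 10 (mod 29), so λ ≡ 6.
  x = λ² - 6 - 9 = 36 - 15 ≡ 21; y = λ·(6 - 21) - 24 ≡ 2. → (21, 2)

(21, 2)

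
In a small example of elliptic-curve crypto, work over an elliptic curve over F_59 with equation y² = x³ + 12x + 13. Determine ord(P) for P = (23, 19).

2P: tangent at (23, 19): λ = (3·23² + 12)/(2·19) ≡ 6/38. 38⁻¹ ≡ 14 (mod 59) since 38·14 = 532 ≡ 1, so λ ≡ 6·14 ≡ 25.
  x = λ² - 23 - 23 = 625 - 46 ≡ 48; y = λ·(23 - 48) - 19 ≡ 5. → (48, 5)
3P: (48, 5) + (23, 19). λ = (19 - 5)/(23 - 48) ≡ 14/34 mod 59. 34⁻¹ ≡ 33 (mod 59) since 34·33 = 1122 ≡ 1, so λ ≡ 49.
  x = λ² - 48 - 23 = 2401 - 71 ≡ 29; y = λ·(48 - 29) - 5 ≡ 41. → (29, 41)
4P: (29, 41) + (23, 19). λ = (19 - 41)/(23 - 29) ≡ 37/53 mod 59. 53⁻¹ ≡ 49 (mod 59), so λ ≡ 43.
  x = λ² - 29 - 23 = 1849 - 52 ≡ 27; y = λ·(29 - 27) - 41 ≡ 45. → (27, 45)
5P: (27, 45) + (23, 19). λ = (19 - 45)/(23 - 27) ≡ 33/55 mod 59. 55⁻¹ ≡ 44 (mod 59) since 55·44 = 2420 ≡ 1, so λ ≡ 36.
  x = λ² - 27 - 23 = 1296 - 50 ≡ 7; y = λ·(27 - 7) - 45 ≡ 26. → (7, 26)
6P: (7, 26) + (23, 19). λ = (19 - 26)/(23 - 7) ≡ 52/16 mod 59. 16⁻¹ ≡ 48 (mod 59) since 16·48 = 768 ≡ 1, so λ ≡ 18.
  x = λ² - 7 - 23 = 324 - 30 ≡ 58; y = λ·(7 - 58) - 26 ≡ 0. → (58, 0)
7P: (58, 0) + (23, 19). λ = (19 - 0)/(23 - 58) ≡ 19/24 mod 59. 24⁻¹ ≡ 32 (mod 59), so λ ≡ 18.
  x = λ² - 58 - 23 = 324 - 81 ≡ 7; y = λ·(58 - 7) - 0 ≡ 33. → (7, 33)
8P: (7, 33) + (23, 19). λ = (19 - 33)/(23 - 7) ≡ 45/16 mod 59. 16⁻¹ ≡ 48 (mod 59) since 16·48 = 768 ≡ 1, so λ ≡ 36.
  x = λ² - 7 - 23 = 1296 - 30 ≡ 27; y = λ·(7 - 27) - 33 ≡ 14. → (27, 14)
9P: (27, 14) + (23, 19). λ = (19 - 14)/(23 - 27) ≡ 5/55 mod 59. 55⁻¹ ≡ 44 (mod 59) since 55·44 = 2420 ≡ 1, so λ ≡ 43.
  x = λ² - 27 - 23 = 1849 - 50 ≡ 29; y = λ·(27 - 29) - 14 ≡ 18. → (29, 18)
10P: (29, 18) + (23, 19). λ = (19 - 18)/(23 - 29) ≡ 1/53 mod 59. 53⁻¹ ≡ 49 (mod 59), so λ ≡ 49.
  x = λ² - 29 - 23 = 2401 - 52 ≡ 48; y = λ·(29 - 48) - 18 ≡ 54. → (48, 54)
11P: (48, 54) + (23, 19). λ = (19 - 54)/(23 - 48) ≡ 24/34 mod 59. 34⁻¹ ≡ 33 (mod 59) since 34·33 = 1122 ≡ 1, so λ ≡ 25.
  x = λ² - 48 - 23 = 625 - 71 ≡ 23; y = λ·(48 - 23) - 54 ≡ 40. → (23, 40)
12P: (23, 40) + (23, 19): same x and y₁ ≡ -y₂, so the sum is O.
12P = O, so the order is 12.

12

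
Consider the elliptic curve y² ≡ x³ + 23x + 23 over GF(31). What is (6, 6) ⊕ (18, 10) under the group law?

(6, 6) + (18, 10). λ = (10 - 6)/(18 - 6) ≡ 4/12 mod 31. 12⁻¹ ≡ 13 (mod 31) since 12·13 = 156 ≡ 1, so λ ≡ 21.
  x = λ² - 6 - 18 = 441 - 24 ≡ 14; y = λ·(6 - 14) - 6 ≡ 12. → (14, 12)

(14, 12)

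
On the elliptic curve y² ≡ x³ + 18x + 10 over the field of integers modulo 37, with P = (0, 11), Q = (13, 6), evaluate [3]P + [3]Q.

First 3P:
Repeated addition: build up to 3P.
2P: tangent at (0, 11): λ = (3·0² + 18)/(2·11) ≡ 18/22. 22⁻¹ ≡ 32 (mod 37), so λ ≡ 18·32 ≡ 21.
  x = λ² - 0 - 0 = 441 - 0 ≡ 34; y = λ·(0 - 34) - 11 ≡ 15. → (34, 15)
3P: (34, 15) + (0, 11). λ = (11 - 15)/(0 - 34) ≡ 33/3 mod 37. 3⁻¹ ≡ 25 (mod 37) since 3·25 = 75 ≡ 1, so λ ≡ 11.
  x = λ² - 34 - 0 = 121 - 34 ≡ 13; y = λ·(34 - 13) - 15 ≡ 31. → (13, 31)
3P = (13, 31).
Next 3Q:
Repeated addition: build up to 3Q.
2Q: tangent at (13, 6): λ = (3·13² + 18)/(2·6) ≡ 7/12. 12⁻¹ ≡ 34 (mod 37), so λ ≡ 7·34 ≡ 16.
  x = λ² - 13 - 13 = 256 - 26 ≡ 8; y = λ·(13 - 8) - 6 ≡ 0. → (8, 0)
3Q: (8, 0) + (13, 6). λ = (6 - 0)/(13 - 8) ≡ 6/5 mod 37. 5⁻¹ ≡ 15 (mod 37), so λ ≡ 16.
  x = λ² - 8 - 13 = 256 - 21 ≡ 13; y = λ·(8 - 13) - 0 ≡ 31. → (13, 31)
3Q = (13, 31).
Finally 3P + 3Q:
tangent at (13, 31): λ = (3·13² + 18)/(2·31) ≡ 7/25. 25⁻¹ ≡ 3 (mod 37) since 25·3 = 75 ≡ 1, so λ ≡ 7·3 ≡ 21.
  x = λ² - 13 - 13 = 441 - 26 ≡ 8; y = λ·(13 - 8) - 31 ≡ 0. → (8, 0)

(8, 0)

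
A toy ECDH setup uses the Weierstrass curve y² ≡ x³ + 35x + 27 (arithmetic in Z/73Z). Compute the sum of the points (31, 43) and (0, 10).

(5, 20)

(31, 43) + (0, 10). λ = (10 - 43)/(0 - 31) ≡ 40/42 mod 73. 42⁻¹ ≡ 40 (mod 73), so λ ≡ 67.
  x = λ² - 31 - 0 = 4489 - 31 ≡ 5; y = λ·(31 - 5) - 43 ≡ 20. → (5, 20)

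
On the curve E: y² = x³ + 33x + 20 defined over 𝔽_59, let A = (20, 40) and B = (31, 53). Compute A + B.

(25, 56)

(20, 40) + (31, 53). λ = (53 - 40)/(31 - 20) ≡ 13/11 mod 59. 11⁻¹ ≡ 43 (mod 59), so λ ≡ 28.
  x = λ² - 20 - 31 = 784 - 51 ≡ 25; y = λ·(20 - 25) - 40 ≡ 56. → (25, 56)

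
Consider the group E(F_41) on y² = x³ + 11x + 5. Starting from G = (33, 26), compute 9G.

(28, 24)

Double-and-add on 9 = (1001)₂. Start with G = (33, 26) for the leading 1-bit.
double: tangent at (33, 26): λ = (3·33² + 11)/(2·26) ≡ 39/11. 11⁻¹ ≡ 15 (mod 41) since 11·15 = 165 ≡ 1, so λ ≡ 39·15 ≡ 11.
  x = λ² - 33 - 33 = 121 - 66 ≡ 14; y = λ·(33 - 14) - 26 ≡ 19. → (14, 19)
double: tangent at (14, 19): λ = (3·14² + 11)/(2·19) ≡ 25/38. 38⁻¹ ≡ 27 (mod 41), so λ ≡ 25·27 ≡ 19.
  x = λ² - 14 - 14 = 361 - 28 ≡ 5; y = λ·(14 - 5) - 19 ≡ 29. → (5, 29)
double: tangent at (5, 29): λ = (3·5² + 11)/(2·29) ≡ 4/17. 17⁻¹ ≡ 29 (mod 41) since 17·29 = 493 ≡ 1, so λ ≡ 4·29 ≡ 34.
  x = λ² - 5 - 5 = 1156 - 10 ≡ 39; y = λ·(5 - 39) - 29 ≡ 4. → (39, 4)
add G: (39, 4) + (33, 26). λ = (26 - 4)/(33 - 39) ≡ 22/35 mod 41. 35⁻¹ ≡ 34 (mod 41) since 35·34 = 1190 ≡ 1, so λ ≡ 10.
  x = λ² - 39 - 33 = 100 - 72 ≡ 28; y = λ·(39 - 28) - 4 ≡ 24. → (28, 24)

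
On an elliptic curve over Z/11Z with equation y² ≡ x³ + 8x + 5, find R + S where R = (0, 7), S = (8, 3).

(6, 7)

(0, 7) + (8, 3). λ = (3 - 7)/(8 - 0) ≡ 7/8 mod 11. 8⁻¹ ≡ 7 (mod 11) since 8·7 = 56 ≡ 1, so λ ≡ 5.
  x = λ² - 0 - 8 = 25 - 8 ≡ 6; y = λ·(0 - 6) - 7 ≡ 7. → (6, 7)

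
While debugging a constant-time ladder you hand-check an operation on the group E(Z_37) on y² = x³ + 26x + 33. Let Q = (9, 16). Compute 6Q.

Double-and-add on 6 = (110)₂. Start with Q = (9, 16) for the leading 1-bit.
double: tangent at (9, 16): λ = (3·9² + 26)/(2·16) ≡ 10/32. 32⁻¹ ≡ 22 (mod 37), so λ ≡ 10·22 ≡ 35.
  x = λ² - 9 - 9 = 1225 - 18 ≡ 23; y = λ·(9 - 23) - 16 ≡ 12. → (23, 12)
add Q: (23, 12) + (9, 16). λ = (16 - 12)/(9 - 23) ≡ 4/23 mod 37. 23⁻¹ ≡ 29 (mod 37) since 23·29 = 667 ≡ 1, so λ ≡ 5.
  x = λ² - 23 - 9 = 25 - 32 ≡ 30; y = λ·(23 - 30) - 12 ≡ 27. → (30, 27)
double: tangent at (30, 27): λ = (3·30² + 26)/(2·27) ≡ 25/17. 17⁻¹ ≡ 24 (mod 37), so λ ≡ 25·24 ≡ 8.
  x = λ² - 30 - 30 = 64 - 60 ≡ 4; y = λ·(30 - 4) - 27 ≡ 33. → (4, 33)

(4, 33)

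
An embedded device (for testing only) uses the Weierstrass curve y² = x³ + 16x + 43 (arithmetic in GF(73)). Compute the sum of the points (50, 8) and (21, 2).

(26, 2)

(50, 8) + (21, 2). λ = (2 - 8)/(21 - 50) ≡ 67/44 mod 73. 44⁻¹ ≡ 5 (mod 73), so λ ≡ 43.
  x = λ² - 50 - 21 = 1849 - 71 ≡ 26; y = λ·(50 - 26) - 8 ≡ 2. → (26, 2)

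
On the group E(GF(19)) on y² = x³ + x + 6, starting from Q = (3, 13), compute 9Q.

Double-and-add on 9 = (1001)₂. Start with Q = (3, 13) for the leading 1-bit.
double: tangent at (3, 13): λ = (3·3² + 1)/(2·13) ≡ 9/7. 7⁻¹ ≡ 11 (mod 19) since 7·11 = 77 ≡ 1, so λ ≡ 9·11 ≡ 4.
  x = λ² - 3 - 3 = 16 - 6 ≡ 10; y = λ·(3 - 10) - 13 ≡ 16. → (10, 16)
double: tangent at (10, 16): λ = (3·10² + 1)/(2·16) ≡ 16/13. 13⁻¹ ≡ 3 (mod 19), so λ ≡ 16·3 ≡ 10.
  x = λ² - 10 - 10 = 100 - 20 ≡ 4; y = λ·(10 - 4) - 16 ≡ 6. → (4, 6)
double: tangent at (4, 6): λ = (3·4² + 1)/(2·6) ≡ 11/12. 12⁻¹ ≡ 8 (mod 19) since 12·8 = 96 ≡ 1, so λ ≡ 11·8 ≡ 12.
  x = λ² - 4 - 4 = 144 - 8 ≡ 3; y = λ·(4 - 3) - 6 ≡ 6. → (3, 6)
add Q: (3, 6) + (3, 13): same x and y₁ ≡ -y₂, so the sum is ∞.

O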